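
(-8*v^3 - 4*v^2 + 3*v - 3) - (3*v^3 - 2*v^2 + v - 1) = -11*v^3 - 2*v^2 + 2*v - 2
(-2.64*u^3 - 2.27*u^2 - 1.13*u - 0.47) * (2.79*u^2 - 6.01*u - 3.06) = -7.3656*u^5 + 9.5331*u^4 + 18.5684*u^3 + 12.4262*u^2 + 6.2825*u + 1.4382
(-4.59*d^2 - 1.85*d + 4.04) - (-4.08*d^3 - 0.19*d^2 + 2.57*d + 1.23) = 4.08*d^3 - 4.4*d^2 - 4.42*d + 2.81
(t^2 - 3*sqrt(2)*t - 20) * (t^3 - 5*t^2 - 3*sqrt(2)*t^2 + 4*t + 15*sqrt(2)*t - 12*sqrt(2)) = t^5 - 6*sqrt(2)*t^4 - 5*t^4 + 2*t^3 + 30*sqrt(2)*t^3 + 10*t^2 + 36*sqrt(2)*t^2 - 300*sqrt(2)*t - 8*t + 240*sqrt(2)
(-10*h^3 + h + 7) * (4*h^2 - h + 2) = -40*h^5 + 10*h^4 - 16*h^3 + 27*h^2 - 5*h + 14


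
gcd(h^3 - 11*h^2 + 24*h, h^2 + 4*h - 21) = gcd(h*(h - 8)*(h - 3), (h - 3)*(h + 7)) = h - 3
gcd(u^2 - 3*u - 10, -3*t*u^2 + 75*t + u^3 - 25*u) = u - 5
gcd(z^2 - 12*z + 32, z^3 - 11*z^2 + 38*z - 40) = z - 4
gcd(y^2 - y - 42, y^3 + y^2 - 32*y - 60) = 1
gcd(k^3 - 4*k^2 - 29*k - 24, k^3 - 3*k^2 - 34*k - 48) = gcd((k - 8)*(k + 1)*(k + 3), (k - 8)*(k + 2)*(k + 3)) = k^2 - 5*k - 24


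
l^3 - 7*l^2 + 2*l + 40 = (l - 5)*(l - 4)*(l + 2)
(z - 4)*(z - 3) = z^2 - 7*z + 12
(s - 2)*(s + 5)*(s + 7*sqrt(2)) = s^3 + 3*s^2 + 7*sqrt(2)*s^2 - 10*s + 21*sqrt(2)*s - 70*sqrt(2)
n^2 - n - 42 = (n - 7)*(n + 6)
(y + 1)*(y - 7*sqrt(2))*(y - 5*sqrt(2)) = y^3 - 12*sqrt(2)*y^2 + y^2 - 12*sqrt(2)*y + 70*y + 70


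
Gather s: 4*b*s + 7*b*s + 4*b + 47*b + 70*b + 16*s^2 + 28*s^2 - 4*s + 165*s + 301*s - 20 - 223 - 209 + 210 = 121*b + 44*s^2 + s*(11*b + 462) - 242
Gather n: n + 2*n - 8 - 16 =3*n - 24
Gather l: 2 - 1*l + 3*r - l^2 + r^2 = -l^2 - l + r^2 + 3*r + 2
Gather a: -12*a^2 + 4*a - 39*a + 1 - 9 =-12*a^2 - 35*a - 8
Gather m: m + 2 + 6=m + 8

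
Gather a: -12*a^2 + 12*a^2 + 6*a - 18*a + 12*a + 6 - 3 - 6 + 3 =0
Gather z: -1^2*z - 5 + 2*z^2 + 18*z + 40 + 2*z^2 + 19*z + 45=4*z^2 + 36*z + 80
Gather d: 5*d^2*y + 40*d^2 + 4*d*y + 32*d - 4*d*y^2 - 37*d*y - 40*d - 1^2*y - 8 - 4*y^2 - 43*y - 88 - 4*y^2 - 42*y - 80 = d^2*(5*y + 40) + d*(-4*y^2 - 33*y - 8) - 8*y^2 - 86*y - 176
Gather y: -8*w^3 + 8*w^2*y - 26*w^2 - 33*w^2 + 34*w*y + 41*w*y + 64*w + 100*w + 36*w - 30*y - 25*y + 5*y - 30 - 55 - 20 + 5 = -8*w^3 - 59*w^2 + 200*w + y*(8*w^2 + 75*w - 50) - 100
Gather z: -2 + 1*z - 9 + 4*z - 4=5*z - 15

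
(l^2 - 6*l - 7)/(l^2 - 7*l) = (l + 1)/l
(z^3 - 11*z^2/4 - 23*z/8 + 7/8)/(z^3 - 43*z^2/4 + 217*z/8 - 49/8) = (z + 1)/(z - 7)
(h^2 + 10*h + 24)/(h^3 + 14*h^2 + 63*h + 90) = (h + 4)/(h^2 + 8*h + 15)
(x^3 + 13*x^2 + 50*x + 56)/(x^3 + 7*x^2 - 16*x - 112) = (x + 2)/(x - 4)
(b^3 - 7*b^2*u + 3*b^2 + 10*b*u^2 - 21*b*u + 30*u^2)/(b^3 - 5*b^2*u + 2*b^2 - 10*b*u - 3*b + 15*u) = (b - 2*u)/(b - 1)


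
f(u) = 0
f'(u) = 0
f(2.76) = 0.00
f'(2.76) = 0.00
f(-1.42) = 0.00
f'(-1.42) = 0.00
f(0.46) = 0.00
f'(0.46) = 0.00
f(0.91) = 0.00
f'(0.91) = 0.00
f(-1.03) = 0.00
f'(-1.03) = 0.00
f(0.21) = 0.00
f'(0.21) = 0.00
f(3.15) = 0.00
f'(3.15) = 0.00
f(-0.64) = 0.00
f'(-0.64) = 0.00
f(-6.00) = 0.00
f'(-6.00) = 0.00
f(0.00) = 0.00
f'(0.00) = 0.00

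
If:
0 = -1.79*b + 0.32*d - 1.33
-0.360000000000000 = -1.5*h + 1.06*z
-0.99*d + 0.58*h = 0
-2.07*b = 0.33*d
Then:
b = -0.35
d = 2.20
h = 3.75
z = 4.97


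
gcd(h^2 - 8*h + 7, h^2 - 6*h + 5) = h - 1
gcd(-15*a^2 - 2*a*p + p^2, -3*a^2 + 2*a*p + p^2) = 3*a + p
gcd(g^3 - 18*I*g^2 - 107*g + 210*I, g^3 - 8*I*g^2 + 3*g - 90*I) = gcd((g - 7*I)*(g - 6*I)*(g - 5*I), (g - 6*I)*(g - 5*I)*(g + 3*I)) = g^2 - 11*I*g - 30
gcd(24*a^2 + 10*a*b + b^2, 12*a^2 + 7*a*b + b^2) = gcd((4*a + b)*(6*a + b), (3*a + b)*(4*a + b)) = 4*a + b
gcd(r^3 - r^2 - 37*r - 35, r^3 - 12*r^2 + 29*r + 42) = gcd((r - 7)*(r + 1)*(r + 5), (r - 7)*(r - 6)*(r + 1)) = r^2 - 6*r - 7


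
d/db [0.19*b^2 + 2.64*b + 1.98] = 0.38*b + 2.64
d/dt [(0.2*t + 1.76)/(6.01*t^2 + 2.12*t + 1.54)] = (1.202*t^2 + 0.424*t - (0.2*t + 1.76)*(12.02*t + 2.12) + 0.308)/(6.01*t^2 + 2.12*t + 1.54)^2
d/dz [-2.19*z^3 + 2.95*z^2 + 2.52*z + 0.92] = -6.57*z^2 + 5.9*z + 2.52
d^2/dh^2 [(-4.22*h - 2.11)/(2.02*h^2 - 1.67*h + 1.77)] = (-(4.04*h - 1.67)*(4.22*h + 2.11)*(8.08*h - 3.34) + (51.1464*h - 5.5704)*(2.02*h^2 - 1.67*h + 1.77))/(2.02*h^2 - 1.67*h + 1.77)^3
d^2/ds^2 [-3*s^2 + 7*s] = -6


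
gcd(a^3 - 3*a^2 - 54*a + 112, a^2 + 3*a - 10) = a - 2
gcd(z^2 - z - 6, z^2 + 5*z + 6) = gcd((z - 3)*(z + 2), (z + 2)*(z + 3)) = z + 2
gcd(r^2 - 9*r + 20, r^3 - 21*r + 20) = r - 4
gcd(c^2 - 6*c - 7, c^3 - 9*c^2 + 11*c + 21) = c^2 - 6*c - 7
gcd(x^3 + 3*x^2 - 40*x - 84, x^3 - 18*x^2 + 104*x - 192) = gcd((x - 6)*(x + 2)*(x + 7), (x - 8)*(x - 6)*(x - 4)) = x - 6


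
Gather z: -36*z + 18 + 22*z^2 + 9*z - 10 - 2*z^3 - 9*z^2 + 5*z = -2*z^3 + 13*z^2 - 22*z + 8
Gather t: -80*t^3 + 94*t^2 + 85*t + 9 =-80*t^3 + 94*t^2 + 85*t + 9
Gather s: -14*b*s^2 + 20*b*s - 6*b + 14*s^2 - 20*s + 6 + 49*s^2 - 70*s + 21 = -6*b + s^2*(63 - 14*b) + s*(20*b - 90) + 27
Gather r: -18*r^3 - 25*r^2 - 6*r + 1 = -18*r^3 - 25*r^2 - 6*r + 1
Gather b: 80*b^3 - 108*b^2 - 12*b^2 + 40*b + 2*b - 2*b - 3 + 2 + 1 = 80*b^3 - 120*b^2 + 40*b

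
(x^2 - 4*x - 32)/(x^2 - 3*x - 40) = (x + 4)/(x + 5)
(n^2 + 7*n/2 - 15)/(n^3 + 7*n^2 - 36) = (n - 5/2)/(n^2 + n - 6)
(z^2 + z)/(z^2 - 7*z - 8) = z/(z - 8)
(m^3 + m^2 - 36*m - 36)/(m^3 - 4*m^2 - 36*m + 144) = (m + 1)/(m - 4)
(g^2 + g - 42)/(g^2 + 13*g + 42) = (g - 6)/(g + 6)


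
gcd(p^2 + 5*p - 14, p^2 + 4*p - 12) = p - 2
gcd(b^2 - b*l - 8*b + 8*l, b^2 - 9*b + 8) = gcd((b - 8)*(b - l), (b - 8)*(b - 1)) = b - 8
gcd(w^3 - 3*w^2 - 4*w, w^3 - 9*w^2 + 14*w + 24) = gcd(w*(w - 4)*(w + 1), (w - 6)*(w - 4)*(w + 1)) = w^2 - 3*w - 4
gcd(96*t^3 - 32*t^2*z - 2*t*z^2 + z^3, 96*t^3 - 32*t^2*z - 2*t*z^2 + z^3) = 96*t^3 - 32*t^2*z - 2*t*z^2 + z^3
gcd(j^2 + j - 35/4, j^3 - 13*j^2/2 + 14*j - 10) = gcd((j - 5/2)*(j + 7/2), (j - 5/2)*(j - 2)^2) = j - 5/2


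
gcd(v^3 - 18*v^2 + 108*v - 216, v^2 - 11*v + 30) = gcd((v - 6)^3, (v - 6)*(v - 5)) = v - 6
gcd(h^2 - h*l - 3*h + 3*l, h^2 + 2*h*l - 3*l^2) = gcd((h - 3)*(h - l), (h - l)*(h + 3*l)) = h - l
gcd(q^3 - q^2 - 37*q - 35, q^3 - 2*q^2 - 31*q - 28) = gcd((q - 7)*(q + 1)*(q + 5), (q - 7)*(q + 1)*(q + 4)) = q^2 - 6*q - 7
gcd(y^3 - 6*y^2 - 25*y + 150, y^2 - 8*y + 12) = y - 6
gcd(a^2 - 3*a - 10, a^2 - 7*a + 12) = 1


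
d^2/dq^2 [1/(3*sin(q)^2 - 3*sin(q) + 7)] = 3*(-12*sin(q)^4 + 9*sin(q)^3 + 43*sin(q)^2 - 25*sin(q) - 8)/(3*sin(q)^2 - 3*sin(q) + 7)^3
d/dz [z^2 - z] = 2*z - 1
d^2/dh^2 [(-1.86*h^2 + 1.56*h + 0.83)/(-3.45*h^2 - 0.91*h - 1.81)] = (2.8421709430404e-14*h^4 - 48.81474*h^3 - 128.96307*h^2 + 42.81381*h + 26.317268)/(41.063625*h^6 + 32.493825*h^5 + 73.20141*h^4 + 34.848541*h^3 + 38.404218*h^2 + 8.943753*h + 5.929741)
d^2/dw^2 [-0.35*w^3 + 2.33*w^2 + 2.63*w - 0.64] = 4.66 - 2.1*w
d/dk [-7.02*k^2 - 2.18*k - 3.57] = -14.04*k - 2.18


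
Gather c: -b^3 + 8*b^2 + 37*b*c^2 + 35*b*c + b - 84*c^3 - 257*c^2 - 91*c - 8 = -b^3 + 8*b^2 + b - 84*c^3 + c^2*(37*b - 257) + c*(35*b - 91) - 8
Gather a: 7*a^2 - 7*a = 7*a^2 - 7*a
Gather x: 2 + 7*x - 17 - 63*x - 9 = -56*x - 24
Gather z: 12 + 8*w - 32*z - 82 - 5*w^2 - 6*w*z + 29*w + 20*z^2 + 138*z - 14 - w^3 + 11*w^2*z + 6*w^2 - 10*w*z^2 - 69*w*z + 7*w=-w^3 + w^2 + 44*w + z^2*(20 - 10*w) + z*(11*w^2 - 75*w + 106) - 84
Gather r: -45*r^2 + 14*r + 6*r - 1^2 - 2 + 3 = -45*r^2 + 20*r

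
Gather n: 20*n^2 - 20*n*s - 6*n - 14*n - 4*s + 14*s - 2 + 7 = 20*n^2 + n*(-20*s - 20) + 10*s + 5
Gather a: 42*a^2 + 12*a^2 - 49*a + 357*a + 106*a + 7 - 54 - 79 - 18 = 54*a^2 + 414*a - 144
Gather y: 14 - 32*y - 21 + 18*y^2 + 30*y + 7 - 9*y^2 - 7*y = 9*y^2 - 9*y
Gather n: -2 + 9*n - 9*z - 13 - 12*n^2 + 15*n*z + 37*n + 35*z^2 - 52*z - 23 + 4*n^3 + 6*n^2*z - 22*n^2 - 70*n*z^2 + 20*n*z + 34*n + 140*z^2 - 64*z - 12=4*n^3 + n^2*(6*z - 34) + n*(-70*z^2 + 35*z + 80) + 175*z^2 - 125*z - 50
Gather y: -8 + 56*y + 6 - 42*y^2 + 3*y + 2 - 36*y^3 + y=-36*y^3 - 42*y^2 + 60*y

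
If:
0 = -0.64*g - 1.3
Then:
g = -2.03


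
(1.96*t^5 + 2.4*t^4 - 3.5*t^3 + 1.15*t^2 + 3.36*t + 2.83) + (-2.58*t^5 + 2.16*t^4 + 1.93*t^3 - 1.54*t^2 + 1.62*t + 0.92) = -0.62*t^5 + 4.56*t^4 - 1.57*t^3 - 0.39*t^2 + 4.98*t + 3.75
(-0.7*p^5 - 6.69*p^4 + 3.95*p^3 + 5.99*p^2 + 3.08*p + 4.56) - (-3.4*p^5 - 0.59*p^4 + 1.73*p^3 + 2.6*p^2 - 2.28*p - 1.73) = 2.7*p^5 - 6.1*p^4 + 2.22*p^3 + 3.39*p^2 + 5.36*p + 6.29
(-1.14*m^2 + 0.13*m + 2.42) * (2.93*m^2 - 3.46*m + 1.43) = -3.3402*m^4 + 4.3253*m^3 + 5.0106*m^2 - 8.1873*m + 3.4606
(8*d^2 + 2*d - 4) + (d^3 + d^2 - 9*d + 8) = d^3 + 9*d^2 - 7*d + 4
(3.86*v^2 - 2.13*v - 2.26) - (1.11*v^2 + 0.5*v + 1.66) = 2.75*v^2 - 2.63*v - 3.92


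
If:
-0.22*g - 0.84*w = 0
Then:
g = -3.81818181818182*w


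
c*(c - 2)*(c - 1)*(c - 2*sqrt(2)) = c^4 - 3*c^3 - 2*sqrt(2)*c^3 + 2*c^2 + 6*sqrt(2)*c^2 - 4*sqrt(2)*c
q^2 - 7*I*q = q*(q - 7*I)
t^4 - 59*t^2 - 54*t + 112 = (t - 8)*(t - 1)*(t + 2)*(t + 7)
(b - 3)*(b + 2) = b^2 - b - 6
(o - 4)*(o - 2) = o^2 - 6*o + 8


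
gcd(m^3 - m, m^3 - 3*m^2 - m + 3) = m^2 - 1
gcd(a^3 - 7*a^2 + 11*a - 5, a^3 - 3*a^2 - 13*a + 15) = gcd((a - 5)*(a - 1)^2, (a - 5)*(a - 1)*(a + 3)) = a^2 - 6*a + 5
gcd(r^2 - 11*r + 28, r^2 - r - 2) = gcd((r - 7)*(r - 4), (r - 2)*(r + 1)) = 1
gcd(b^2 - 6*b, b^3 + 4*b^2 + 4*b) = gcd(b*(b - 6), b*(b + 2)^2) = b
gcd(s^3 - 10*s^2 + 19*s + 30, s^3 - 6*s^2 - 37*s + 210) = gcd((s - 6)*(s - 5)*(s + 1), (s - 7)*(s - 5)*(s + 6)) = s - 5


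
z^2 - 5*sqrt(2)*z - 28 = (z - 7*sqrt(2))*(z + 2*sqrt(2))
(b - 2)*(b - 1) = b^2 - 3*b + 2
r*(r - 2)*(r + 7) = r^3 + 5*r^2 - 14*r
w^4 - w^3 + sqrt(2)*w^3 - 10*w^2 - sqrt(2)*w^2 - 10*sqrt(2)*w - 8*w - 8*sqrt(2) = (w - 4)*(w + 1)*(w + 2)*(w + sqrt(2))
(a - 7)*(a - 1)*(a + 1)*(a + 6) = a^4 - a^3 - 43*a^2 + a + 42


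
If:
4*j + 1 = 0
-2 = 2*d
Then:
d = -1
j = -1/4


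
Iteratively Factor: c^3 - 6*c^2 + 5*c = (c)*(c^2 - 6*c + 5) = c*(c - 1)*(c - 5)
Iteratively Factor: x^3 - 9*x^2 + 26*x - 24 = (x - 4)*(x^2 - 5*x + 6) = (x - 4)*(x - 3)*(x - 2)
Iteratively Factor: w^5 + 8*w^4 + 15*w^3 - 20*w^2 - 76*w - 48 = (w + 4)*(w^4 + 4*w^3 - w^2 - 16*w - 12) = (w - 2)*(w + 4)*(w^3 + 6*w^2 + 11*w + 6) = (w - 2)*(w + 1)*(w + 4)*(w^2 + 5*w + 6) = (w - 2)*(w + 1)*(w + 3)*(w + 4)*(w + 2)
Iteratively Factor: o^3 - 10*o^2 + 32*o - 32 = (o - 4)*(o^2 - 6*o + 8) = (o - 4)*(o - 2)*(o - 4)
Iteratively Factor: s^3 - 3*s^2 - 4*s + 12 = (s + 2)*(s^2 - 5*s + 6) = (s - 2)*(s + 2)*(s - 3)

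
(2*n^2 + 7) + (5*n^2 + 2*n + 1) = 7*n^2 + 2*n + 8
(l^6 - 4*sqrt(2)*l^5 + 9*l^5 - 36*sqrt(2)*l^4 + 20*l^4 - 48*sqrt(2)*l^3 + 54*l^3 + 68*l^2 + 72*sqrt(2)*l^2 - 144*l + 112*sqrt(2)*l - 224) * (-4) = -4*l^6 - 36*l^5 + 16*sqrt(2)*l^5 - 80*l^4 + 144*sqrt(2)*l^4 - 216*l^3 + 192*sqrt(2)*l^3 - 288*sqrt(2)*l^2 - 272*l^2 - 448*sqrt(2)*l + 576*l + 896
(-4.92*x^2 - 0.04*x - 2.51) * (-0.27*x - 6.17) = 1.3284*x^3 + 30.3672*x^2 + 0.9245*x + 15.4867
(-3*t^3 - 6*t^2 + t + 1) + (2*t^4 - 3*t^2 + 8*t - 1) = 2*t^4 - 3*t^3 - 9*t^2 + 9*t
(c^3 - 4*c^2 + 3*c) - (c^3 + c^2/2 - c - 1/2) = -9*c^2/2 + 4*c + 1/2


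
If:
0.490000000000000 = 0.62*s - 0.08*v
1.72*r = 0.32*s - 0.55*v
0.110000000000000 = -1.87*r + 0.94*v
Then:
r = 0.07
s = 0.82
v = 0.26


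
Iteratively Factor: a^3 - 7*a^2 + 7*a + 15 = (a + 1)*(a^2 - 8*a + 15) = (a - 3)*(a + 1)*(a - 5)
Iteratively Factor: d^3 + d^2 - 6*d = (d - 2)*(d^2 + 3*d) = (d - 2)*(d + 3)*(d)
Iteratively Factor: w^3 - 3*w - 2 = (w + 1)*(w^2 - w - 2) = (w - 2)*(w + 1)*(w + 1)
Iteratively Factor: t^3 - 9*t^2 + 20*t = (t)*(t^2 - 9*t + 20) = t*(t - 4)*(t - 5)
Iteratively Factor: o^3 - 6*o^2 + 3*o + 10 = (o + 1)*(o^2 - 7*o + 10) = (o - 2)*(o + 1)*(o - 5)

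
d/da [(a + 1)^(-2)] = -2/(a + 1)^3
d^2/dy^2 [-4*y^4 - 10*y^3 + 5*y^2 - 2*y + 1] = -48*y^2 - 60*y + 10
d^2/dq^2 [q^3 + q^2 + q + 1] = 6*q + 2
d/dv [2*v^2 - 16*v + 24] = 4*v - 16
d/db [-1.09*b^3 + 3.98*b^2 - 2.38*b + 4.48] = -3.27*b^2 + 7.96*b - 2.38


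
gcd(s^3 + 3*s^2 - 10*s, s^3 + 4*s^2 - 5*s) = s^2 + 5*s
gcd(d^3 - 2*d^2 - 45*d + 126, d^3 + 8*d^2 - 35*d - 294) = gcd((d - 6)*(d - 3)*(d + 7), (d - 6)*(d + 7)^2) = d^2 + d - 42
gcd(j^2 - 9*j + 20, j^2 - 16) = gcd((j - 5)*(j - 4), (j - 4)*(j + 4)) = j - 4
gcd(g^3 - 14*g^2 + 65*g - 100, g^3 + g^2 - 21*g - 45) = g - 5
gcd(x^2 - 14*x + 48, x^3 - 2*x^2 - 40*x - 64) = x - 8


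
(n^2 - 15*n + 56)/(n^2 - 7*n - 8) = (n - 7)/(n + 1)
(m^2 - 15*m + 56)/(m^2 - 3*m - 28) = (m - 8)/(m + 4)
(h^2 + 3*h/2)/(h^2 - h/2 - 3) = h/(h - 2)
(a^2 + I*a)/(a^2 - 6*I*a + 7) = a/(a - 7*I)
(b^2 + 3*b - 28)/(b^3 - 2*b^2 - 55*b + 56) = (b - 4)/(b^2 - 9*b + 8)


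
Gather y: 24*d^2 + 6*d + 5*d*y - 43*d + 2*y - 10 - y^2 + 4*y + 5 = 24*d^2 - 37*d - y^2 + y*(5*d + 6) - 5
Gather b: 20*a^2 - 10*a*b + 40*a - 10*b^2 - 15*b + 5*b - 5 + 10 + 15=20*a^2 + 40*a - 10*b^2 + b*(-10*a - 10) + 20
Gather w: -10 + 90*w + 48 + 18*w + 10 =108*w + 48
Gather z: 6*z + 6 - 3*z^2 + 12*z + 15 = -3*z^2 + 18*z + 21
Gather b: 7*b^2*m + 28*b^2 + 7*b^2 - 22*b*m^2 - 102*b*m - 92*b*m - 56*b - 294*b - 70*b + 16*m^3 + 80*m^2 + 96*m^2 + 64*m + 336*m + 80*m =b^2*(7*m + 35) + b*(-22*m^2 - 194*m - 420) + 16*m^3 + 176*m^2 + 480*m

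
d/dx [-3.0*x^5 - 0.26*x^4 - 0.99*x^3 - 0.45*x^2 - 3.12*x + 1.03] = -15.0*x^4 - 1.04*x^3 - 2.97*x^2 - 0.9*x - 3.12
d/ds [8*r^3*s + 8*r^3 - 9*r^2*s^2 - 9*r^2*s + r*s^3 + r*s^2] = r*(8*r^2 - 18*r*s - 9*r + 3*s^2 + 2*s)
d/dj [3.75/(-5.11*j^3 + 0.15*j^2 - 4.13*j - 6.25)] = (57.4875*j^2 - 1.125*j + 15.4875)/(5.11*j^3 - 0.15*j^2 + 4.13*j + 6.25)^2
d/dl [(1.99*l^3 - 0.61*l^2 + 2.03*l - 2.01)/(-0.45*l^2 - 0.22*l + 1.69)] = (-0.8955*l^4 - 0.8756*l^3 + 11.137*l^2 - 3.8708*l + 2.9885)/(0.2025*l^4 + 0.198*l^3 - 1.4726*l^2 - 0.7436*l + 2.8561)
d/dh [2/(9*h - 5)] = -18/(9*h - 5)^2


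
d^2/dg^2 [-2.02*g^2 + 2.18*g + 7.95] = -4.04000000000000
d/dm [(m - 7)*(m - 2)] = 2*m - 9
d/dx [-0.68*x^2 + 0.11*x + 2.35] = 0.11 - 1.36*x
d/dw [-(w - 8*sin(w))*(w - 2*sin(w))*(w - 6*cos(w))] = -(w - 8*sin(w))*(w - 2*sin(w))*(6*sin(w) + 1) + (w - 8*sin(w))*(w - 6*cos(w))*(2*cos(w) - 1) + (w - 2*sin(w))*(w - 6*cos(w))*(8*cos(w) - 1)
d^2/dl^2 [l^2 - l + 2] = 2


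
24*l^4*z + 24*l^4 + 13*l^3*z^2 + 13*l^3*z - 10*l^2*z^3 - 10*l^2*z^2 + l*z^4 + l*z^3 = (-8*l + z)*(-3*l + z)*(l + z)*(l*z + l)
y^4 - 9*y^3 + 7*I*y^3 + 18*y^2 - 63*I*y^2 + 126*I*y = y*(y - 6)*(y - 3)*(y + 7*I)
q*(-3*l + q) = -3*l*q + q^2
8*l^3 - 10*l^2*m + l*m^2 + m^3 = (-2*l + m)*(-l + m)*(4*l + m)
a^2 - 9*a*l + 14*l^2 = (a - 7*l)*(a - 2*l)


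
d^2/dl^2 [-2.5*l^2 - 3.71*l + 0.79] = -5.00000000000000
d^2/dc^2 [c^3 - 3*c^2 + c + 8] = 6*c - 6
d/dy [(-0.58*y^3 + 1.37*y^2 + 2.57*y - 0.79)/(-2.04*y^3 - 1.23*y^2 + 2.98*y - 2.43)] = (-4.44089209850063e-16*y^5 + 3.5082*y^4 + 7.0288*y^3 + 6.6371*y^2 - 8.6016*y - 3.8909)/(4.1616*y^6 + 5.0184*y^5 - 10.6455*y^4 + 2.5836*y^3 + 14.8582*y^2 - 14.4828*y + 5.9049)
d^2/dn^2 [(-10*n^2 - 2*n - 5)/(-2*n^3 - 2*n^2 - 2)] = (10*n^6 + 6*n^5 + 36*n^4 - 28*n^3 - 27*n^2 - 21*n + 5)/(n^9 + 3*n^8 + 3*n^7 + 4*n^6 + 6*n^5 + 3*n^4 + 3*n^3 + 3*n^2 + 1)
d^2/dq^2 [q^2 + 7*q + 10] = 2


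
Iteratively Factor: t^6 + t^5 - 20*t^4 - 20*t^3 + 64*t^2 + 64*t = (t - 4)*(t^5 + 5*t^4 - 20*t^2 - 16*t) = (t - 4)*(t + 4)*(t^4 + t^3 - 4*t^2 - 4*t) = (t - 4)*(t - 2)*(t + 4)*(t^3 + 3*t^2 + 2*t) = (t - 4)*(t - 2)*(t + 2)*(t + 4)*(t^2 + t) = (t - 4)*(t - 2)*(t + 1)*(t + 2)*(t + 4)*(t)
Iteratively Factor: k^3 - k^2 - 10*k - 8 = (k - 4)*(k^2 + 3*k + 2) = (k - 4)*(k + 2)*(k + 1)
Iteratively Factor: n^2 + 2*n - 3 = (n + 3)*(n - 1)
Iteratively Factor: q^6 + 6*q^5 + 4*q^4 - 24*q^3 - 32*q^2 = (q + 2)*(q^5 + 4*q^4 - 4*q^3 - 16*q^2) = (q + 2)*(q + 4)*(q^4 - 4*q^2) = (q - 2)*(q + 2)*(q + 4)*(q^3 + 2*q^2) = q*(q - 2)*(q + 2)*(q + 4)*(q^2 + 2*q) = q*(q - 2)*(q + 2)^2*(q + 4)*(q)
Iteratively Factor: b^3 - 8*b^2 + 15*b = (b - 3)*(b^2 - 5*b) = b*(b - 3)*(b - 5)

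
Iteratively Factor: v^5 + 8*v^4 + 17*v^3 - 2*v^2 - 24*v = (v + 2)*(v^4 + 6*v^3 + 5*v^2 - 12*v) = (v + 2)*(v + 4)*(v^3 + 2*v^2 - 3*v) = (v + 2)*(v + 3)*(v + 4)*(v^2 - v) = v*(v + 2)*(v + 3)*(v + 4)*(v - 1)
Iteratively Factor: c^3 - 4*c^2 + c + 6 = (c - 3)*(c^2 - c - 2) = (c - 3)*(c + 1)*(c - 2)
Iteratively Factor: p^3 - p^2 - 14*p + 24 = (p + 4)*(p^2 - 5*p + 6) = (p - 3)*(p + 4)*(p - 2)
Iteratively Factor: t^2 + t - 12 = (t + 4)*(t - 3)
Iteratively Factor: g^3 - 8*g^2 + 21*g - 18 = (g - 3)*(g^2 - 5*g + 6) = (g - 3)*(g - 2)*(g - 3)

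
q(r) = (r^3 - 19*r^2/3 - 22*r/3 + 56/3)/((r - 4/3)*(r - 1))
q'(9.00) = 1.28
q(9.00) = 2.75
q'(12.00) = 1.15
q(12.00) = 6.36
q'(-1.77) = 3.35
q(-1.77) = 0.73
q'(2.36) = 10.73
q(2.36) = -14.88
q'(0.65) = 147.94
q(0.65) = 48.08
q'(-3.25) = 2.00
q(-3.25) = -3.01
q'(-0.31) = 11.49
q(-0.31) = 9.43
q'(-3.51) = 1.88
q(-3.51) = -3.52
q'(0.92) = 2813.50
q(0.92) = 221.92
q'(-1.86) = 3.20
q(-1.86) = 0.43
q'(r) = (3*r^2 - 38*r/3 - 22/3)/((r - 4/3)*(r - 1)) - (r^3 - 19*r^2/3 - 22*r/3 + 56/3)/((r - 4/3)*(r - 1)^2) - (r^3 - 19*r^2/3 - 22*r/3 + 56/3)/((r - 4/3)^2*(r - 1))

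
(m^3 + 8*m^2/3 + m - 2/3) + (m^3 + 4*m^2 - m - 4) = 2*m^3 + 20*m^2/3 - 14/3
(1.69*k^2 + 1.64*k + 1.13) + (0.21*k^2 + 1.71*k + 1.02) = 1.9*k^2 + 3.35*k + 2.15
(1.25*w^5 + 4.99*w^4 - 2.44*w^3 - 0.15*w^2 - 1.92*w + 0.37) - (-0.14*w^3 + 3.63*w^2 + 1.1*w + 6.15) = 1.25*w^5 + 4.99*w^4 - 2.3*w^3 - 3.78*w^2 - 3.02*w - 5.78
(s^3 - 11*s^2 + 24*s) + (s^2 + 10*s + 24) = s^3 - 10*s^2 + 34*s + 24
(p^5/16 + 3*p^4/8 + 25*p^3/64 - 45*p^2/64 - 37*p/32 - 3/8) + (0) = p^5/16 + 3*p^4/8 + 25*p^3/64 - 45*p^2/64 - 37*p/32 - 3/8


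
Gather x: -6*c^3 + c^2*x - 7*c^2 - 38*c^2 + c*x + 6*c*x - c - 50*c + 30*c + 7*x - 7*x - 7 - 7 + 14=-6*c^3 - 45*c^2 - 21*c + x*(c^2 + 7*c)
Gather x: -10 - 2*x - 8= -2*x - 18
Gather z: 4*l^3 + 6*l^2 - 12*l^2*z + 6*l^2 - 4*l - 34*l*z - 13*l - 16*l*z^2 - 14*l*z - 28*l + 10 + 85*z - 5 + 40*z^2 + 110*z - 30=4*l^3 + 12*l^2 - 45*l + z^2*(40 - 16*l) + z*(-12*l^2 - 48*l + 195) - 25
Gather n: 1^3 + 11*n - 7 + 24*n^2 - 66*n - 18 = 24*n^2 - 55*n - 24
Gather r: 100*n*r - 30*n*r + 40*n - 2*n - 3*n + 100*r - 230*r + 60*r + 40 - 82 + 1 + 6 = 35*n + r*(70*n - 70) - 35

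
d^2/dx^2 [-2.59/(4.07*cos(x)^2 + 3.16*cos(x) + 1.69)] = (171.612364*(1 - cos(x)^2)^2 + 99.931524*cos(x)^3 + 40.409698*cos(x)^2 - 213.694684*cos(x) - 187.708178)/(4.07*cos(x)^2 + 3.16*cos(x) + 1.69)^3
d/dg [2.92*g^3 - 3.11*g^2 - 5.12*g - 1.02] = 8.76*g^2 - 6.22*g - 5.12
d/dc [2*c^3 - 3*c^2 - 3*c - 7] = 6*c^2 - 6*c - 3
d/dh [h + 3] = 1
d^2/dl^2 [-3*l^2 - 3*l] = -6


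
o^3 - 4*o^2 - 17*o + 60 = (o - 5)*(o - 3)*(o + 4)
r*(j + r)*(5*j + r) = 5*j^2*r + 6*j*r^2 + r^3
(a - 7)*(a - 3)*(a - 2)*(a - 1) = a^4 - 13*a^3 + 53*a^2 - 83*a + 42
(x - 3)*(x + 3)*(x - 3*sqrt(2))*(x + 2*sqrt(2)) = x^4 - sqrt(2)*x^3 - 21*x^2 + 9*sqrt(2)*x + 108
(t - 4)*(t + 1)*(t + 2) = t^3 - t^2 - 10*t - 8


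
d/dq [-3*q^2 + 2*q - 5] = 2 - 6*q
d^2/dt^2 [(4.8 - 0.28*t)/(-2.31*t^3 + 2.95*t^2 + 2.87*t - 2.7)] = (8.964648*t^5 - 318.80772*t^4 + 531.939632*t^3 - 80.65296*t^2 - 50.8284*t - 151.1988)/(12.326391*t^9 - 47.224485*t^8 + 14.364504*t^7 + 134.895725*t^6 - 128.241708*t^5 - 109.807455*t^4 + 164.037097*t^3 + 2.20238999999999*t^2 - 62.7669*t + 19.683)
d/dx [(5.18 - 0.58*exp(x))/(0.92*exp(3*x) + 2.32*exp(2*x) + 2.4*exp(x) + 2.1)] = (1.0672*exp(3*x) - 12.9512*exp(2*x) - 24.0352*exp(x) - 13.65)*exp(x)/(0.8464*exp(6*x) + 4.2688*exp(5*x) + 9.7984*exp(4*x) + 15.0*exp(3*x) + 15.504*exp(2*x) + 10.08*exp(x) + 4.41)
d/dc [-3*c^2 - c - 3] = -6*c - 1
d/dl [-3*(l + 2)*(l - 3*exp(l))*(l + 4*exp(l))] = -3*l^2*exp(l) - 9*l^2 + 72*l*exp(2*l) - 12*l*exp(l) - 12*l + 180*exp(2*l) - 6*exp(l)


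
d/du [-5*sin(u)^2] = -5*sin(2*u)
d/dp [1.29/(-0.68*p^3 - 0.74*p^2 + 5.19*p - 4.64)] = (2.6316*p^2 + 1.9092*p - 6.6951)/(0.68*p^3 + 0.74*p^2 - 5.19*p + 4.64)^2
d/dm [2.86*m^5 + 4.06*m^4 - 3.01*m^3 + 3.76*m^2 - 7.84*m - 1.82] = 14.3*m^4 + 16.24*m^3 - 9.03*m^2 + 7.52*m - 7.84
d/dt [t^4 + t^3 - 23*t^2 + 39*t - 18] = 4*t^3 + 3*t^2 - 46*t + 39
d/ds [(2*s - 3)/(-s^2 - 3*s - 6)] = (2*s^2 - 6*s - 21)/(s^4 + 6*s^3 + 21*s^2 + 36*s + 36)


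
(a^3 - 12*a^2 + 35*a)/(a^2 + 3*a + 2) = a*(a^2 - 12*a + 35)/(a^2 + 3*a + 2)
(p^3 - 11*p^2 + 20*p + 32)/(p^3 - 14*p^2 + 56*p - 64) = (p + 1)/(p - 2)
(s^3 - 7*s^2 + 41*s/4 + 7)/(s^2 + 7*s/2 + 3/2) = (s^2 - 15*s/2 + 14)/(s + 3)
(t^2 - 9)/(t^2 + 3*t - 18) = (t + 3)/(t + 6)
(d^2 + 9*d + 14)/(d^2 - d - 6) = (d + 7)/(d - 3)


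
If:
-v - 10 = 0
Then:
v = -10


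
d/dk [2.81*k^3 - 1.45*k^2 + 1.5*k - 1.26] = 8.43*k^2 - 2.9*k + 1.5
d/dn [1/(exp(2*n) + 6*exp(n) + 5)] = 2*(-exp(n) - 3)*exp(n)/(exp(2*n) + 6*exp(n) + 5)^2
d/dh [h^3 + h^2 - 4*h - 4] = 3*h^2 + 2*h - 4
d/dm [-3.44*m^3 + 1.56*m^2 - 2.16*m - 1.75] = -10.32*m^2 + 3.12*m - 2.16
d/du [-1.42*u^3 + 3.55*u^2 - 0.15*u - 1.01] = -4.26*u^2 + 7.1*u - 0.15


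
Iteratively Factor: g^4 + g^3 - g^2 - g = (g + 1)*(g^3 - g) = g*(g + 1)*(g^2 - 1) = g*(g - 1)*(g + 1)*(g + 1)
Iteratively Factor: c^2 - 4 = (c + 2)*(c - 2)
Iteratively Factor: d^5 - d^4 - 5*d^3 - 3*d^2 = (d + 1)*(d^4 - 2*d^3 - 3*d^2) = (d + 1)^2*(d^3 - 3*d^2) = (d - 3)*(d + 1)^2*(d^2) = d*(d - 3)*(d + 1)^2*(d)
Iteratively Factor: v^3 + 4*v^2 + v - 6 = (v - 1)*(v^2 + 5*v + 6) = (v - 1)*(v + 3)*(v + 2)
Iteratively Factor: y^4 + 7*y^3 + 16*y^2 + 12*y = (y + 3)*(y^3 + 4*y^2 + 4*y) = y*(y + 3)*(y^2 + 4*y + 4) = y*(y + 2)*(y + 3)*(y + 2)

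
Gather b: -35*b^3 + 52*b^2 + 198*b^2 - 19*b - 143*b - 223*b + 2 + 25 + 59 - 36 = -35*b^3 + 250*b^2 - 385*b + 50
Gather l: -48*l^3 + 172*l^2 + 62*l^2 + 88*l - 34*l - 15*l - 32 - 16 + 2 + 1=-48*l^3 + 234*l^2 + 39*l - 45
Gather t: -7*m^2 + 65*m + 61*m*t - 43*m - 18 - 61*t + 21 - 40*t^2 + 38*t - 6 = -7*m^2 + 22*m - 40*t^2 + t*(61*m - 23) - 3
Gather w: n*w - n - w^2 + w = -n - w^2 + w*(n + 1)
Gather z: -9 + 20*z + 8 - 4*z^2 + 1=-4*z^2 + 20*z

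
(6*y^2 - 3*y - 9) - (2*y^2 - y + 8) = 4*y^2 - 2*y - 17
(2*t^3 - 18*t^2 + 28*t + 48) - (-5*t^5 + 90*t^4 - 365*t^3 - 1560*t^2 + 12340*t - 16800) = 5*t^5 - 90*t^4 + 367*t^3 + 1542*t^2 - 12312*t + 16848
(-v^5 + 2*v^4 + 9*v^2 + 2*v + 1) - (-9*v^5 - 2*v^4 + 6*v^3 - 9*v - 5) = 8*v^5 + 4*v^4 - 6*v^3 + 9*v^2 + 11*v + 6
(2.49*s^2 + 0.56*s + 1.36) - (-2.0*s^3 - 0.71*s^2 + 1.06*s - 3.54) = 2.0*s^3 + 3.2*s^2 - 0.5*s + 4.9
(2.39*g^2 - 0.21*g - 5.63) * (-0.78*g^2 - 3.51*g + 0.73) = -1.8642*g^4 - 8.2251*g^3 + 6.8732*g^2 + 19.608*g - 4.1099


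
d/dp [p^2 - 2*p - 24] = 2*p - 2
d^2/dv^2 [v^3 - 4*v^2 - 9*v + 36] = 6*v - 8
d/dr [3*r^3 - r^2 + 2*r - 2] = 9*r^2 - 2*r + 2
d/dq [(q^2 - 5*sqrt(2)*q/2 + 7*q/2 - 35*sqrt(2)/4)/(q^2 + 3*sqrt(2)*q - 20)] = (-7*q^2 + 11*sqrt(2)*q^2 - 80*q + 35*sqrt(2)*q - 35 + 100*sqrt(2))/(2*(q^4 + 6*sqrt(2)*q^3 - 22*q^2 - 120*sqrt(2)*q + 400))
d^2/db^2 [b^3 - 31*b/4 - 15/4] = 6*b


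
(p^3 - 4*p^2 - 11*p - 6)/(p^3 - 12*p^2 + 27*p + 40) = (p^2 - 5*p - 6)/(p^2 - 13*p + 40)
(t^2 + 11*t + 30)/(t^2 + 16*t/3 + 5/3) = 3*(t + 6)/(3*t + 1)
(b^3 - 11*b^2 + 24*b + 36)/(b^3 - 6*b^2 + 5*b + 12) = (b^2 - 12*b + 36)/(b^2 - 7*b + 12)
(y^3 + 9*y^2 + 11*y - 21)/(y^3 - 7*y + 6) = (y + 7)/(y - 2)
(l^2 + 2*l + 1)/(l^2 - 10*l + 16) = (l^2 + 2*l + 1)/(l^2 - 10*l + 16)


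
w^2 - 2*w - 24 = (w - 6)*(w + 4)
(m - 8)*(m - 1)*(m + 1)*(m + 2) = m^4 - 6*m^3 - 17*m^2 + 6*m + 16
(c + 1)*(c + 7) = c^2 + 8*c + 7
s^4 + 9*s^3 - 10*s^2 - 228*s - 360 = (s - 5)*(s + 2)*(s + 6)^2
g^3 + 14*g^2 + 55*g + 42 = (g + 1)*(g + 6)*(g + 7)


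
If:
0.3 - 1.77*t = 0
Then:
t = 0.17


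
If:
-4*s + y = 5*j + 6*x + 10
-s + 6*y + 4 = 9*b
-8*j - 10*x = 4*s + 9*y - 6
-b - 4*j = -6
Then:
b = 64*y/289 + 406/289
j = 332/289 - 16*y/289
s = 1158*y/289 - 2498/289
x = 907/289 - 1421*y/578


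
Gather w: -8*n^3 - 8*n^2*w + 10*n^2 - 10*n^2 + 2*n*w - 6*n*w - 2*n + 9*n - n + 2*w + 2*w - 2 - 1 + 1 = -8*n^3 + 6*n + w*(-8*n^2 - 4*n + 4) - 2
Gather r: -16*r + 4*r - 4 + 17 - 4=9 - 12*r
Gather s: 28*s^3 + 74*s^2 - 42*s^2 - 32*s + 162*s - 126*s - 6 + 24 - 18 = 28*s^3 + 32*s^2 + 4*s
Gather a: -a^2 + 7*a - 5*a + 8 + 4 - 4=-a^2 + 2*a + 8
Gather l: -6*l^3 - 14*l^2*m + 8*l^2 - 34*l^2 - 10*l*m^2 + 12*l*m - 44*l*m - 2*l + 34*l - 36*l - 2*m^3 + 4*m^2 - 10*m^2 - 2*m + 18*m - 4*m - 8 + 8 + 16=-6*l^3 + l^2*(-14*m - 26) + l*(-10*m^2 - 32*m - 4) - 2*m^3 - 6*m^2 + 12*m + 16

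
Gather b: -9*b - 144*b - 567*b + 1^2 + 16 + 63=80 - 720*b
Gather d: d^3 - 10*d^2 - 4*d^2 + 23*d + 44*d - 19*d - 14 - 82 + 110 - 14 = d^3 - 14*d^2 + 48*d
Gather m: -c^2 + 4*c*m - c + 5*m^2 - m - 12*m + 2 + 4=-c^2 - c + 5*m^2 + m*(4*c - 13) + 6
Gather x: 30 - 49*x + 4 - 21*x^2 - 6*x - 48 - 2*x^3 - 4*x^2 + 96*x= -2*x^3 - 25*x^2 + 41*x - 14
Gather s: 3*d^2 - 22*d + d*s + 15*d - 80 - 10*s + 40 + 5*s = 3*d^2 - 7*d + s*(d - 5) - 40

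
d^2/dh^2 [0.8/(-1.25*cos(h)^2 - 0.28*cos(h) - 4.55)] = (5.0*(1 - cos(h)^2)^2 + 0.84*cos(h)^3 - 15.63728*cos(h)^2 - 2.6992*cos(h) + 3.97456)/(1.25*cos(h)^2 + 0.28*cos(h) + 4.55)^3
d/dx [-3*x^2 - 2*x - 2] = -6*x - 2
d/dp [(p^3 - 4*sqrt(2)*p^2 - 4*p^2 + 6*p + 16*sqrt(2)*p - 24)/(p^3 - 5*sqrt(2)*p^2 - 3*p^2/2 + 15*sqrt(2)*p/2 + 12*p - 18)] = 2*(-2*sqrt(2)*p^4 + 5*p^4 - 34*sqrt(2)*p^3 + 24*p^3 - 48*sqrt(2)*p^2 + 158*p^2 - 192*sqrt(2)*p + 144*p - 216*sqrt(2) + 360)/(4*p^6 - 40*sqrt(2)*p^5 - 12*p^5 + 120*sqrt(2)*p^4 + 305*p^4 - 888*p^3 - 570*sqrt(2)*p^3 + 1242*p^2 + 1440*sqrt(2)*p^2 - 1728*p - 1080*sqrt(2)*p + 1296)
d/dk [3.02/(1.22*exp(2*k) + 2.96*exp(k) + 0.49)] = (-7.3688*exp(k) - 8.9392)*exp(k)/(1.22*exp(2*k) + 2.96*exp(k) + 0.49)^2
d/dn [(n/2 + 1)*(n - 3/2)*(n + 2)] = (n/2 + 1)*(3*n - 1)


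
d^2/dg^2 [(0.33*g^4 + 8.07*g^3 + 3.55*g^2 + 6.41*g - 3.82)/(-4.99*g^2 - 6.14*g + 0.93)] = (-16.434066*g^6 - 60.664428*g^5 - 65.4566220000006*g^4 - 754.907808*g^3 + 744.926262*g^2 + 481.876932*g + 244.134338)/(124.251499*g^6 + 458.659842*g^5 + 494.891733*g^4 + 60.5121559999999*g^3 - 92.234331*g^2 + 15.931458*g - 0.804357)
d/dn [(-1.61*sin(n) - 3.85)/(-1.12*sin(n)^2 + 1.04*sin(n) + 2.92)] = (-8.624*sin(n) + 0.9016*cos(2*n) - 1.5988)*cos(n)/(-1.12*sin(n)^2 + 1.04*sin(n) + 2.92)^2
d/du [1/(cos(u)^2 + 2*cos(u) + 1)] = 2*sin(u)/(cos(u) + 1)^3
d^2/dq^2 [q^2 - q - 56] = 2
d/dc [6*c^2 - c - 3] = 12*c - 1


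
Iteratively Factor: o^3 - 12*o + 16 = (o + 4)*(o^2 - 4*o + 4) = (o - 2)*(o + 4)*(o - 2)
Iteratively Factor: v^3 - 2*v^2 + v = (v)*(v^2 - 2*v + 1) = v*(v - 1)*(v - 1)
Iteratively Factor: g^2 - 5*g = (g - 5)*(g)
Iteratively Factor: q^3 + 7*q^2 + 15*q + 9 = (q + 3)*(q^2 + 4*q + 3) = (q + 1)*(q + 3)*(q + 3)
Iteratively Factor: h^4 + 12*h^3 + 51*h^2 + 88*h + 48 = (h + 4)*(h^3 + 8*h^2 + 19*h + 12) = (h + 3)*(h + 4)*(h^2 + 5*h + 4) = (h + 3)*(h + 4)^2*(h + 1)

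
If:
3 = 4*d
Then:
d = 3/4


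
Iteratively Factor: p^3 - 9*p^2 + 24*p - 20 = (p - 2)*(p^2 - 7*p + 10) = (p - 2)^2*(p - 5)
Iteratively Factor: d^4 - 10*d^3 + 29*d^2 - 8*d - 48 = (d + 1)*(d^3 - 11*d^2 + 40*d - 48) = (d - 4)*(d + 1)*(d^2 - 7*d + 12) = (d - 4)^2*(d + 1)*(d - 3)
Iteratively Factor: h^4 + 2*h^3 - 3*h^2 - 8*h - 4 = (h + 1)*(h^3 + h^2 - 4*h - 4) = (h + 1)*(h + 2)*(h^2 - h - 2) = (h + 1)^2*(h + 2)*(h - 2)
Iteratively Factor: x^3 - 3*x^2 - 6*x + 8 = (x + 2)*(x^2 - 5*x + 4) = (x - 4)*(x + 2)*(x - 1)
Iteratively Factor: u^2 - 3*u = (u - 3)*(u)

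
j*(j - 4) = j^2 - 4*j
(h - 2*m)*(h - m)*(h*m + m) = h^3*m - 3*h^2*m^2 + h^2*m + 2*h*m^3 - 3*h*m^2 + 2*m^3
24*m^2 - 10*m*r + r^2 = (-6*m + r)*(-4*m + r)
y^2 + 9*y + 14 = (y + 2)*(y + 7)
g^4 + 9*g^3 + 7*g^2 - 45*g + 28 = (g - 1)^2*(g + 4)*(g + 7)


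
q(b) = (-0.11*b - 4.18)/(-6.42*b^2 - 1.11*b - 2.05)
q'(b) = (-0.11*b - 4.18)*(12.84*b + 1.11)/(-6.42*b^2 - 1.11*b - 2.05)^2 - 0.11/(-6.42*b^2 - 1.11*b - 2.05) = (0.7062*b^2 + 0.1221*b - (0.11*b + 4.18)*(12.84*b + 1.11) + 0.2255)/(6.42*b^2 + 1.11*b + 2.05)^2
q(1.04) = 0.42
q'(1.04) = -0.59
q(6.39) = 0.02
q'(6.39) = -0.01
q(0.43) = 1.14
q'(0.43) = -2.00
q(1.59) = 0.22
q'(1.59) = -0.23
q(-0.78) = 0.80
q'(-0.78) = 1.43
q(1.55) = 0.23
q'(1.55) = -0.24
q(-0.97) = 0.58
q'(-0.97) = 0.96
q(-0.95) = 0.60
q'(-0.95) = 1.00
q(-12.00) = 0.00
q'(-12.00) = 0.00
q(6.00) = 0.02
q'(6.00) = -0.01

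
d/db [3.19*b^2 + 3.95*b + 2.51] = 6.38*b + 3.95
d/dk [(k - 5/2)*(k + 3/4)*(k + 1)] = 3*k^2 - 3*k/2 - 29/8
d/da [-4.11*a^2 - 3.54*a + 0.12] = -8.22*a - 3.54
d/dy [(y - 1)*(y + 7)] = 2*y + 6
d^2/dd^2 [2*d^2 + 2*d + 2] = 4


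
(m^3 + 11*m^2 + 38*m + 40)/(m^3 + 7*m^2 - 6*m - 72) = (m^2 + 7*m + 10)/(m^2 + 3*m - 18)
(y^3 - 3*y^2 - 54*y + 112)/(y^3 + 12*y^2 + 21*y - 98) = (y - 8)/(y + 7)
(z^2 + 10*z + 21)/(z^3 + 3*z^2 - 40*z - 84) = (z + 3)/(z^2 - 4*z - 12)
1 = 1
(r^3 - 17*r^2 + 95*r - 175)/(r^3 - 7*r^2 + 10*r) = (r^2 - 12*r + 35)/(r*(r - 2))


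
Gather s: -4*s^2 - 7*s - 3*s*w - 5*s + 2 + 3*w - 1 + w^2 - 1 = -4*s^2 + s*(-3*w - 12) + w^2 + 3*w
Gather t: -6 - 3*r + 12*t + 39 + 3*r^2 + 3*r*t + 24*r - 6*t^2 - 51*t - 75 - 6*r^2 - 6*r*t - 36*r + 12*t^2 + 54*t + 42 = -3*r^2 - 15*r + 6*t^2 + t*(15 - 3*r)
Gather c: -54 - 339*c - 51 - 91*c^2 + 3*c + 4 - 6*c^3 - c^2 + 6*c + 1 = -6*c^3 - 92*c^2 - 330*c - 100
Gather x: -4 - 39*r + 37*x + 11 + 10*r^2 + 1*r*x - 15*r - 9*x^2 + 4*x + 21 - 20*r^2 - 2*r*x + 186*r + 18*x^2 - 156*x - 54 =-10*r^2 + 132*r + 9*x^2 + x*(-r - 115) - 26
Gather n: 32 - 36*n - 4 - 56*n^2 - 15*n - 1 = -56*n^2 - 51*n + 27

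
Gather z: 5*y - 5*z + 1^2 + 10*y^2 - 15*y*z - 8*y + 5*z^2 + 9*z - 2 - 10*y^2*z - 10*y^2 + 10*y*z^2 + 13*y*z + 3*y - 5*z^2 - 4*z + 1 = 10*y*z^2 + z*(-10*y^2 - 2*y)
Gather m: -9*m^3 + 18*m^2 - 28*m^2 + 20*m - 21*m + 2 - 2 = -9*m^3 - 10*m^2 - m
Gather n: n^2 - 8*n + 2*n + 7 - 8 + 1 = n^2 - 6*n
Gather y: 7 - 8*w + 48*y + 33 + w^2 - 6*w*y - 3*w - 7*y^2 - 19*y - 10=w^2 - 11*w - 7*y^2 + y*(29 - 6*w) + 30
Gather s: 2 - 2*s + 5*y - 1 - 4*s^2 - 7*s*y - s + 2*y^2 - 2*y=-4*s^2 + s*(-7*y - 3) + 2*y^2 + 3*y + 1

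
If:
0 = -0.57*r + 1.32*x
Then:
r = 2.31578947368421*x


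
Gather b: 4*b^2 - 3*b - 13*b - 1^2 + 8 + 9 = 4*b^2 - 16*b + 16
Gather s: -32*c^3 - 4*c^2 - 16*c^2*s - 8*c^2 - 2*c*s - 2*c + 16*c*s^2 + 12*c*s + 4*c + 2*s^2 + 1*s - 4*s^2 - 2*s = -32*c^3 - 12*c^2 + 2*c + s^2*(16*c - 2) + s*(-16*c^2 + 10*c - 1)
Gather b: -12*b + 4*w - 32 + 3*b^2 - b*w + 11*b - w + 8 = 3*b^2 + b*(-w - 1) + 3*w - 24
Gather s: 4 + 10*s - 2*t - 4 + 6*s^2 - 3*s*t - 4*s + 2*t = 6*s^2 + s*(6 - 3*t)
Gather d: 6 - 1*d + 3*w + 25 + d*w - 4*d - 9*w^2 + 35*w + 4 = d*(w - 5) - 9*w^2 + 38*w + 35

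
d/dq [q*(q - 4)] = 2*q - 4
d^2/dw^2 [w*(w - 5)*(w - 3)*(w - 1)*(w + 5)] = 20*w^3 - 48*w^2 - 132*w + 200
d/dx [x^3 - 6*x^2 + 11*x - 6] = 3*x^2 - 12*x + 11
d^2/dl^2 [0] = 0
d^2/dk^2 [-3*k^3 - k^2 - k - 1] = -18*k - 2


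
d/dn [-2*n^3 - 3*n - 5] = -6*n^2 - 3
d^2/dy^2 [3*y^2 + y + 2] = 6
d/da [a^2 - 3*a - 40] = 2*a - 3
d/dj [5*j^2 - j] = 10*j - 1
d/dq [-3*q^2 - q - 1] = -6*q - 1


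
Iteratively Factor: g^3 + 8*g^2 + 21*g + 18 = (g + 3)*(g^2 + 5*g + 6) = (g + 2)*(g + 3)*(g + 3)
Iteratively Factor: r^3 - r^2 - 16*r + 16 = (r - 4)*(r^2 + 3*r - 4) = (r - 4)*(r - 1)*(r + 4)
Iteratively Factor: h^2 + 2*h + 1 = (h + 1)*(h + 1)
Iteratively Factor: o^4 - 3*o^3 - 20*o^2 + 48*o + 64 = (o - 4)*(o^3 + o^2 - 16*o - 16) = (o - 4)^2*(o^2 + 5*o + 4) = (o - 4)^2*(o + 1)*(o + 4)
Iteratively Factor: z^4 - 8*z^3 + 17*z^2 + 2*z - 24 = (z - 4)*(z^3 - 4*z^2 + z + 6) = (z - 4)*(z - 3)*(z^2 - z - 2) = (z - 4)*(z - 3)*(z - 2)*(z + 1)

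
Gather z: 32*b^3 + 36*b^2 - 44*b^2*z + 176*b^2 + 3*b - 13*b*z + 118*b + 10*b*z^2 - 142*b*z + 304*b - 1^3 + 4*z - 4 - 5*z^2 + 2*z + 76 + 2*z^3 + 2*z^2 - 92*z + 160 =32*b^3 + 212*b^2 + 425*b + 2*z^3 + z^2*(10*b - 3) + z*(-44*b^2 - 155*b - 86) + 231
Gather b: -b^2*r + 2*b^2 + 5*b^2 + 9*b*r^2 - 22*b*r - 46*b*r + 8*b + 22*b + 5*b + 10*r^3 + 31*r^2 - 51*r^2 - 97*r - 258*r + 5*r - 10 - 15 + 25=b^2*(7 - r) + b*(9*r^2 - 68*r + 35) + 10*r^3 - 20*r^2 - 350*r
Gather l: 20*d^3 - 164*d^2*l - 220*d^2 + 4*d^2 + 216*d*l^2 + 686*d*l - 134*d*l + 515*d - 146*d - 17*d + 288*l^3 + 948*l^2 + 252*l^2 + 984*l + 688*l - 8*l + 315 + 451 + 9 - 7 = 20*d^3 - 216*d^2 + 352*d + 288*l^3 + l^2*(216*d + 1200) + l*(-164*d^2 + 552*d + 1664) + 768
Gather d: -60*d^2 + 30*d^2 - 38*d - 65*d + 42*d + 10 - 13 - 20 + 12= -30*d^2 - 61*d - 11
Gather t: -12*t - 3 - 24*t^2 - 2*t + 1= -24*t^2 - 14*t - 2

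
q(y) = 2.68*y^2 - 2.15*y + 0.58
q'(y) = 5.36*y - 2.15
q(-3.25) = 35.88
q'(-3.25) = -19.57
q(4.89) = 54.15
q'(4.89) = 24.06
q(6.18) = 89.65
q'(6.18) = 30.97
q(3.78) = 30.75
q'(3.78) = 18.11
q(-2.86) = 28.65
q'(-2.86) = -17.48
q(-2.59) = 24.13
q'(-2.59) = -16.03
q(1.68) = 4.53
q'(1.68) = 6.85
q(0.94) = 0.93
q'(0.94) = 2.89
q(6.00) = 84.16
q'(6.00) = 30.01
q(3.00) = 18.25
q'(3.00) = 13.93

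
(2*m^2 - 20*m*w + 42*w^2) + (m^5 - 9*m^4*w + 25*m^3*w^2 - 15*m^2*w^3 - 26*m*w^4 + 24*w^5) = m^5 - 9*m^4*w + 25*m^3*w^2 - 15*m^2*w^3 + 2*m^2 - 26*m*w^4 - 20*m*w + 24*w^5 + 42*w^2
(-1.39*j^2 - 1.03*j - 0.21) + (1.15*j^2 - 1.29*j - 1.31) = -0.24*j^2 - 2.32*j - 1.52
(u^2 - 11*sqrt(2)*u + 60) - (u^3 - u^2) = -u^3 + 2*u^2 - 11*sqrt(2)*u + 60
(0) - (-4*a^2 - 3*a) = 4*a^2 + 3*a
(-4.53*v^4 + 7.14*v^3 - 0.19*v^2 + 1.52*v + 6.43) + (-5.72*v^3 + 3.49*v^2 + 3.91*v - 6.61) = -4.53*v^4 + 1.42*v^3 + 3.3*v^2 + 5.43*v - 0.180000000000001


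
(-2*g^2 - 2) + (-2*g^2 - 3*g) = -4*g^2 - 3*g - 2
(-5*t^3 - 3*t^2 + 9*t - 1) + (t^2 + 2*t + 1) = -5*t^3 - 2*t^2 + 11*t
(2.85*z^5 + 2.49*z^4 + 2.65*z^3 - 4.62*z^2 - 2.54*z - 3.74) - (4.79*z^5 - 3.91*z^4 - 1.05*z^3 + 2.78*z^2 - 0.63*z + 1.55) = -1.94*z^5 + 6.4*z^4 + 3.7*z^3 - 7.4*z^2 - 1.91*z - 5.29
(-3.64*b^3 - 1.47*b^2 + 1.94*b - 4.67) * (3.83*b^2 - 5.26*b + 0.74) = -13.9412*b^5 + 13.5163*b^4 + 12.4688*b^3 - 29.1783*b^2 + 25.9998*b - 3.4558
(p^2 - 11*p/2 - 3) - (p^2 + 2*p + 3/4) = -15*p/2 - 15/4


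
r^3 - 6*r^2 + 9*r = r*(r - 3)^2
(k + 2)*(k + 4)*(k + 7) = k^3 + 13*k^2 + 50*k + 56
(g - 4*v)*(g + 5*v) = g^2 + g*v - 20*v^2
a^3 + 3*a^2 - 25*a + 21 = (a - 3)*(a - 1)*(a + 7)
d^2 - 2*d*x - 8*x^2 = (d - 4*x)*(d + 2*x)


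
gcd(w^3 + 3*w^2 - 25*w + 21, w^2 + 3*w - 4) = w - 1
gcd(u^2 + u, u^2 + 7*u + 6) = u + 1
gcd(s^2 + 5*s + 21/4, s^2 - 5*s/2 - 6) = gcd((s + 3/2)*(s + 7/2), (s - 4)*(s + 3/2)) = s + 3/2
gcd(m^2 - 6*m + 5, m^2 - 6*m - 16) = 1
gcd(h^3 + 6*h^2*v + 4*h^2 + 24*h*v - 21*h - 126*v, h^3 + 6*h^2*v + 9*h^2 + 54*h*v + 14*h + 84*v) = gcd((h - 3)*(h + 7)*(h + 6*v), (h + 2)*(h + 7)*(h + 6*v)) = h^2 + 6*h*v + 7*h + 42*v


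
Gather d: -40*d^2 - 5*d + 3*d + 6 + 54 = -40*d^2 - 2*d + 60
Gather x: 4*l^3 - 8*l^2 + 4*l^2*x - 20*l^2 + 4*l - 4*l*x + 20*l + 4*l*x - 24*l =4*l^3 + 4*l^2*x - 28*l^2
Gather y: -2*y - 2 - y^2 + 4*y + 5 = -y^2 + 2*y + 3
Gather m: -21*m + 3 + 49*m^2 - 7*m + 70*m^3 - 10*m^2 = 70*m^3 + 39*m^2 - 28*m + 3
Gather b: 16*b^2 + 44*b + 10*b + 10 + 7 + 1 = 16*b^2 + 54*b + 18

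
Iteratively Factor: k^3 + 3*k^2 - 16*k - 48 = (k - 4)*(k^2 + 7*k + 12) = (k - 4)*(k + 4)*(k + 3)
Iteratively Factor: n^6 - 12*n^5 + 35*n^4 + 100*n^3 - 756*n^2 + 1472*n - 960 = (n - 3)*(n^5 - 9*n^4 + 8*n^3 + 124*n^2 - 384*n + 320) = (n - 3)*(n - 2)*(n^4 - 7*n^3 - 6*n^2 + 112*n - 160) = (n - 4)*(n - 3)*(n - 2)*(n^3 - 3*n^2 - 18*n + 40) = (n - 4)*(n - 3)*(n - 2)*(n + 4)*(n^2 - 7*n + 10) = (n - 5)*(n - 4)*(n - 3)*(n - 2)*(n + 4)*(n - 2)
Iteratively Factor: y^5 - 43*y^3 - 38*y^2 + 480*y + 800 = (y + 4)*(y^4 - 4*y^3 - 27*y^2 + 70*y + 200) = (y + 2)*(y + 4)*(y^3 - 6*y^2 - 15*y + 100) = (y + 2)*(y + 4)^2*(y^2 - 10*y + 25) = (y - 5)*(y + 2)*(y + 4)^2*(y - 5)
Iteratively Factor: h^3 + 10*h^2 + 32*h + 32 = (h + 2)*(h^2 + 8*h + 16) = (h + 2)*(h + 4)*(h + 4)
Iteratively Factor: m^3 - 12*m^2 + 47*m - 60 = (m - 5)*(m^2 - 7*m + 12) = (m - 5)*(m - 3)*(m - 4)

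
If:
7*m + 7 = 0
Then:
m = -1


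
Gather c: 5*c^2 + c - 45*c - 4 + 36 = 5*c^2 - 44*c + 32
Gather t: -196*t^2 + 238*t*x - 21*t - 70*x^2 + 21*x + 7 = -196*t^2 + t*(238*x - 21) - 70*x^2 + 21*x + 7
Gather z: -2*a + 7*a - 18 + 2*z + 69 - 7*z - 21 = 5*a - 5*z + 30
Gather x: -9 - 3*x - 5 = -3*x - 14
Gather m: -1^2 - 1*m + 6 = 5 - m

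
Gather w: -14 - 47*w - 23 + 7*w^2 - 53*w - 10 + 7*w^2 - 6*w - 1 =14*w^2 - 106*w - 48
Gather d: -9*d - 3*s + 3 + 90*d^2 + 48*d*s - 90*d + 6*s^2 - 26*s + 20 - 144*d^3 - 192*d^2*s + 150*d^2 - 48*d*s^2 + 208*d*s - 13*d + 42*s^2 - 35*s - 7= -144*d^3 + d^2*(240 - 192*s) + d*(-48*s^2 + 256*s - 112) + 48*s^2 - 64*s + 16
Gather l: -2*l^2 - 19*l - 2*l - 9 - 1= -2*l^2 - 21*l - 10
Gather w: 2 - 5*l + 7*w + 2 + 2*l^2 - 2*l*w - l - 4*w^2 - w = 2*l^2 - 6*l - 4*w^2 + w*(6 - 2*l) + 4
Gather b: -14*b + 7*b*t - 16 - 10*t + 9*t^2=b*(7*t - 14) + 9*t^2 - 10*t - 16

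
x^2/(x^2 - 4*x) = x/(x - 4)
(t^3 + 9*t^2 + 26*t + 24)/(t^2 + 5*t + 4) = (t^2 + 5*t + 6)/(t + 1)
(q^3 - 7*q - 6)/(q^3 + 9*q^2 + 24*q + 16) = (q^2 - q - 6)/(q^2 + 8*q + 16)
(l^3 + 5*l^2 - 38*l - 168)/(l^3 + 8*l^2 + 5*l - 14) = (l^2 - 2*l - 24)/(l^2 + l - 2)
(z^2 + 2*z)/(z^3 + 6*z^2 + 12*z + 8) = z/(z^2 + 4*z + 4)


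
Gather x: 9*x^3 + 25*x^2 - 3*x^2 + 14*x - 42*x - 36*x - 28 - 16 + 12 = 9*x^3 + 22*x^2 - 64*x - 32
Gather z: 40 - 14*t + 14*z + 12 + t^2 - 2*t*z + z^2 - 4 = t^2 - 14*t + z^2 + z*(14 - 2*t) + 48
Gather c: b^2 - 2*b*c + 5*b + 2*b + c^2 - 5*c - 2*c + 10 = b^2 + 7*b + c^2 + c*(-2*b - 7) + 10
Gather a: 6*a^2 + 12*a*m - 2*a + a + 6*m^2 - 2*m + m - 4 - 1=6*a^2 + a*(12*m - 1) + 6*m^2 - m - 5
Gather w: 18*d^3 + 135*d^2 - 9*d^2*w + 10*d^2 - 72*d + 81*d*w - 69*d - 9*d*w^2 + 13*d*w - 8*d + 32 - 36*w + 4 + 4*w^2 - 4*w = 18*d^3 + 145*d^2 - 149*d + w^2*(4 - 9*d) + w*(-9*d^2 + 94*d - 40) + 36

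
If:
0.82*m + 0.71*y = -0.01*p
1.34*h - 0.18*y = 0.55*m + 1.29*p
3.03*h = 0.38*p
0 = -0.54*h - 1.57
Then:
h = -2.91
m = 75.86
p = -23.18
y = -87.28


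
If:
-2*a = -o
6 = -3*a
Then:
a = -2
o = -4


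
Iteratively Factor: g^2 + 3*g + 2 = (g + 1)*(g + 2)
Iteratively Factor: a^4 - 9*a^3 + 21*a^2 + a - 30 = (a - 3)*(a^3 - 6*a^2 + 3*a + 10) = (a - 3)*(a + 1)*(a^2 - 7*a + 10) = (a - 5)*(a - 3)*(a + 1)*(a - 2)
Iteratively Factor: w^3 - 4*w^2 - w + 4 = (w - 1)*(w^2 - 3*w - 4) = (w - 1)*(w + 1)*(w - 4)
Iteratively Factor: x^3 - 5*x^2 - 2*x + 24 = (x - 4)*(x^2 - x - 6) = (x - 4)*(x + 2)*(x - 3)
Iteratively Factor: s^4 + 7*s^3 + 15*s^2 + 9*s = (s + 3)*(s^3 + 4*s^2 + 3*s) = (s + 1)*(s + 3)*(s^2 + 3*s) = (s + 1)*(s + 3)^2*(s)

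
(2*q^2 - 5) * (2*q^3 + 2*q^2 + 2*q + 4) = 4*q^5 + 4*q^4 - 6*q^3 - 2*q^2 - 10*q - 20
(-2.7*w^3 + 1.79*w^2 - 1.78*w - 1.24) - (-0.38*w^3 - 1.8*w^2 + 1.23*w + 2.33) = -2.32*w^3 + 3.59*w^2 - 3.01*w - 3.57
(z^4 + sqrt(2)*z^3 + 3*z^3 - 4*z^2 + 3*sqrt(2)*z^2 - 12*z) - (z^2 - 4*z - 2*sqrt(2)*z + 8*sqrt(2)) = z^4 + sqrt(2)*z^3 + 3*z^3 - 5*z^2 + 3*sqrt(2)*z^2 - 8*z + 2*sqrt(2)*z - 8*sqrt(2)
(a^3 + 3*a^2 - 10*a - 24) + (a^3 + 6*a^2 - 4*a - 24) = 2*a^3 + 9*a^2 - 14*a - 48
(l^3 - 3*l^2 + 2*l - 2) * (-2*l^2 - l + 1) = -2*l^5 + 5*l^4 - l^2 + 4*l - 2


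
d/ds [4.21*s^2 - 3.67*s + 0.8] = 8.42*s - 3.67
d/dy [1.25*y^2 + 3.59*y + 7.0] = 2.5*y + 3.59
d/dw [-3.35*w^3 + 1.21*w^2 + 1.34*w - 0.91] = -10.05*w^2 + 2.42*w + 1.34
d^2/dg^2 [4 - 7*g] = 0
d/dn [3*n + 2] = 3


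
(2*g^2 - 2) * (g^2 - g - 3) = 2*g^4 - 2*g^3 - 8*g^2 + 2*g + 6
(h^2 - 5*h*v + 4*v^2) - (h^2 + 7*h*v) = -12*h*v + 4*v^2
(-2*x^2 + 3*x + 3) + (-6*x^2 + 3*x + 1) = -8*x^2 + 6*x + 4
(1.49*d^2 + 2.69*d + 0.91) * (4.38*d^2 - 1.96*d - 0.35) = 6.5262*d^4 + 8.8618*d^3 - 1.8081*d^2 - 2.7251*d - 0.3185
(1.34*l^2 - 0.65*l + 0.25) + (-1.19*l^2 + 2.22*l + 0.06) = 0.15*l^2 + 1.57*l + 0.31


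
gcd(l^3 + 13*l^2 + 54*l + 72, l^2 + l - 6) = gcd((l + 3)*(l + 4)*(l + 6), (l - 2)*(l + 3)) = l + 3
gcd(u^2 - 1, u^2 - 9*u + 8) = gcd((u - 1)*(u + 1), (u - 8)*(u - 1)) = u - 1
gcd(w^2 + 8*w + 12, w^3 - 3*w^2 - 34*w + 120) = w + 6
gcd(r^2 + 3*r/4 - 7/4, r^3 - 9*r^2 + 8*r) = r - 1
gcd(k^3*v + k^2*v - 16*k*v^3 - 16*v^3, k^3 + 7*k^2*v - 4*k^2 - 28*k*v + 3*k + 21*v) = 1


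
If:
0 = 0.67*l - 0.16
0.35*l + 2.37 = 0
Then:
No Solution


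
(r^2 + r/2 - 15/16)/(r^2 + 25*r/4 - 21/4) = (r + 5/4)/(r + 7)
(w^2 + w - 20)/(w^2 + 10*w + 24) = (w^2 + w - 20)/(w^2 + 10*w + 24)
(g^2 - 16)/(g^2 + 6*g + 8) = (g - 4)/(g + 2)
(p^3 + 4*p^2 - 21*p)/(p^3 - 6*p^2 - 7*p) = (-p^2 - 4*p + 21)/(-p^2 + 6*p + 7)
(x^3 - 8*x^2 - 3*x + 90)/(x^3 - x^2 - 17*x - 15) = (x - 6)/(x + 1)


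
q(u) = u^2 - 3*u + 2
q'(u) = 2*u - 3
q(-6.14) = 58.12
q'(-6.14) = -15.28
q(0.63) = 0.51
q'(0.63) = -1.74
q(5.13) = 12.93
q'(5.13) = 7.26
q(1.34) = -0.22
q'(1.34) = -0.32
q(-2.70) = 17.39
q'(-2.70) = -8.40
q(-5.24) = 45.18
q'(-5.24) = -13.48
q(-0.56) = 3.99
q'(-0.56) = -4.12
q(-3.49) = 24.65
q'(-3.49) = -9.98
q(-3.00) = 20.00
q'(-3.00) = -9.00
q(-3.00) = 20.00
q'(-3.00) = -9.00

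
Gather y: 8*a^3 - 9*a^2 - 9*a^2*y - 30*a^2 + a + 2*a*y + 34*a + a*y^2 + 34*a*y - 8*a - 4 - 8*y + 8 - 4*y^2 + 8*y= 8*a^3 - 39*a^2 + 27*a + y^2*(a - 4) + y*(-9*a^2 + 36*a) + 4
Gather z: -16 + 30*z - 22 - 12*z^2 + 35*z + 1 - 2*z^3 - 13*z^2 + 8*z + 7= -2*z^3 - 25*z^2 + 73*z - 30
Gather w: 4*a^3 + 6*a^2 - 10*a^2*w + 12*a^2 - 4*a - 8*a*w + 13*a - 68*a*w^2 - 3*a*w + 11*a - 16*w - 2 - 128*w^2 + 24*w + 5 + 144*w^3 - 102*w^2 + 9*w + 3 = 4*a^3 + 18*a^2 + 20*a + 144*w^3 + w^2*(-68*a - 230) + w*(-10*a^2 - 11*a + 17) + 6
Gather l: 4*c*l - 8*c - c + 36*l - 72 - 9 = -9*c + l*(4*c + 36) - 81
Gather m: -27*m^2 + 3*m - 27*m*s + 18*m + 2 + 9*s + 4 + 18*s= -27*m^2 + m*(21 - 27*s) + 27*s + 6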